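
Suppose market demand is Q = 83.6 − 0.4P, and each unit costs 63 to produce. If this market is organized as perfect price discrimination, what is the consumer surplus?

Inverting demand: P = 209 − 2.5Q.
A perfectly discriminating monopolist sells every unit with P(Q) ≥ MC(Q), so output equals the competitive quantity Q = 58.4. Each buyer pays their reservation price, so CS = 0 and the firm captures all surplus.
CS = 0.

CS = 0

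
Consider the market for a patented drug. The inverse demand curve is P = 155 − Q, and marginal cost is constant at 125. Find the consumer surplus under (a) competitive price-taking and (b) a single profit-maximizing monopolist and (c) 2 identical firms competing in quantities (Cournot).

Perfect competition: P = MC = 125, so 155 − Q = 125 and Q = 30.
CS = ½·(155 − 125)·30 = 450.
A monopolist chooses Q where MR = MC. MR = 155 − 2Q; setting this equal to 125 gives Q = 15 and P = 140.
CS = ½·(155 − 140)·15 = 112.5.
Cournot with 2 identical firms: the symmetric best-response condition is 155 − 3q = 125. Each firm produces q = 10, total output Q = 20, price P = 135.
CS = ½·(155 − 135)·20 = 200.

Competition: CS = 450; Monopoly: CS = 112.5; Cournot: CS = 200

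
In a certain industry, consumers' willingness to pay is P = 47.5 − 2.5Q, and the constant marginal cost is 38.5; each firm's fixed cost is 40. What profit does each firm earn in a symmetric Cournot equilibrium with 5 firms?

π_i = −39.1

In a 5-firm Cournot equilibrium, symmetry and the first-order condition give q = (47.5 − 38.5)/(15) = 0.6. So Q = 3 and P = 40.
Each firm's profit = (40 − 38.5)·0.6 − 40 = −39.1.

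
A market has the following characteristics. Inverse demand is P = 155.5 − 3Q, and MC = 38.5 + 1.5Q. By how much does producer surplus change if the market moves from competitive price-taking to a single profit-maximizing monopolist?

Producer surplus rises by 405.6

Under competition P = MC: 155.5 − 3Q = 38.5 + 1.5Q ⇒ Q = 26, P = 77.5.
PS = P·Q − VC(Q) = 77.5·26 − (38.5·26 + ½·1.5·26²) = 507.
A monopolist chooses Q where MR = MC. MR = 155.5 − 6Q; setting this equal to 38.5 + 1.5Q gives Q = 15.6 and P = 108.7.
PS = P·Q − VC(Q) = 108.7·15.6 − (38.5·15.6 + ½·1.5·15.6²) = 912.6.
Change in producer surplus: 912.6 − 507 = 405.6.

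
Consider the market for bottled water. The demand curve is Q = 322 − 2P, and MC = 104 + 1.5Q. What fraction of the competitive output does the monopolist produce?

Q_m/Q_c = 0.8

Inverting demand: P = 161 − 0.5Q.
A monopolist chooses Q where MR = MC. MR = 161 − Q; setting this equal to 104 + 1.5Q gives Q = 22.8 and P = 149.6.
Competitive equilibrium sets price equal to marginal cost: 161 − 0.5Q = 104 + 1.5Q, so Q = 28.5 and P = 146.75.
Ratio Q_m/Q_c = 22.8/28.5 = 0.8.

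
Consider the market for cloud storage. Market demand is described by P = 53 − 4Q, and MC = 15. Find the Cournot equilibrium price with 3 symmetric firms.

Cournot with 3 identical firms: the symmetric best-response condition is 53 − 16q = 15. Each firm produces q = 2.375, total output Q = 7.125, price P = 24.5.

P = 24.5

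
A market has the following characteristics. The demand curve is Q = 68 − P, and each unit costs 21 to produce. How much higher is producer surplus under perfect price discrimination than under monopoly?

Inverting demand: P = 68 − Q.
A monopolist chooses Q where MR = MC. MR = 68 − 2Q; setting this equal to 21 gives Q = 23.5 and P = 44.5.
PS = (44.5 − 21)·23.5 = 552.25.
With perfect price discrimination, output is the efficient level Q = 47 (where demand meets MC), but every buyer pays their willingness to pay: CS = 0 and PS = total surplus.
PS = ½·(68 − 21)·47 = 1104.5.
Change in producer surplus: 1104.5 − 552.25 = 552.25.

PS rises by 552.25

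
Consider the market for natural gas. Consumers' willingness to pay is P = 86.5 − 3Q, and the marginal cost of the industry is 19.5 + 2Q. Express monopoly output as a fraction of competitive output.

A monopolist chooses Q where MR = MC. MR = 86.5 − 6Q; setting this equal to 19.5 + 2Q gives Q = 8.375 and P = 61.375.
Under competition P = MC: 86.5 − 3Q = 19.5 + 2Q ⇒ Q = 13.4, P = 46.3.
Ratio Q_m/Q_c = 8.375/13.4 = 0.625.

Q_m/Q_c = 0.625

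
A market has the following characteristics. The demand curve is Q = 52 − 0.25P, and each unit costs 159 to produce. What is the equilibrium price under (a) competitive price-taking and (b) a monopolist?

Competition: P = 159; Monopoly: P = 183.5

Inverting demand: P = 208 − 4Q.
Perfect competition: P = MC = 159, so 208 − 4Q = 159 and Q = 12.25.
Monopoly sets MR = MC: 208 − 8Q = 159 ⇒ Q = 6.125, P = 208 − 4·6.125 = 183.5.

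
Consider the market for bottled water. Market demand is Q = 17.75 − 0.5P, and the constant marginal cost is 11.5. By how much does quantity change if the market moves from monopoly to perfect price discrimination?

Inverting demand: P = 35.5 − 2Q.
Monopoly sets MR = MC: 35.5 − 4Q = 11.5 ⇒ Q = 6, P = 35.5 − 2·6 = 23.5.
With perfect price discrimination, output is the efficient level Q = 12 (where demand meets MC), but every buyer pays their willingness to pay: CS = 0 and PS = total surplus.
Change in quantity: 12 − 6 = 6.

Quantity rises by 6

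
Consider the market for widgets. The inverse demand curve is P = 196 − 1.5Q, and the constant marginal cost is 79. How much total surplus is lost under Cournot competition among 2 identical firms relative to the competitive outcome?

Competitive firms price at marginal cost: P = 79, giving Q = 78.
With 2 symmetric Cournot firms, each firm's FOC gives 196 − 4.5q = 79, so q = 26, Q = 2·26 = 52, and P = 118.
DWL is the triangle between Q = 52 and Q = 78: ½·(78 − 52)·(118 − 79) = 507.

DWL = 507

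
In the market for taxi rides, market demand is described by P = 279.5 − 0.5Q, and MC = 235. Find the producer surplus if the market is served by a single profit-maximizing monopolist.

PS = 990.125

The monopolist equates marginal revenue to marginal cost: 279.5 − Q = 235, so Q = 44.5. From demand, P = 257.25.
PS = (257.25 − 235)·44.5 = 990.125.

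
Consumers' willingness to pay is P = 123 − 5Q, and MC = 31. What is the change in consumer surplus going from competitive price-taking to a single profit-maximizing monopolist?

Perfect competition: P = MC = 31, so 123 − 5Q = 31 and Q = 18.4.
CS = ½·(123 − 31)·18.4 = 846.4.
A monopolist chooses Q where MR = MC. MR = 123 − 10Q; setting this equal to 31 gives Q = 9.2 and P = 77.
CS = ½·(123 − 77)·9.2 = 211.6.
Change in consumer surplus: 211.6 − 846.4 = −634.8.

CS falls by 634.8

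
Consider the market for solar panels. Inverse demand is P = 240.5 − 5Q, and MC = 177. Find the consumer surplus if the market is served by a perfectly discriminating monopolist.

CS = 0

With perfect price discrimination, output is the efficient level Q = 12.7 (where demand meets MC), but every buyer pays their willingness to pay: CS = 0 and PS = total surplus.
CS = 0.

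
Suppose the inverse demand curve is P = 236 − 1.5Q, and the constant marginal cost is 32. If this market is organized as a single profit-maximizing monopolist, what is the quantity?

A monopolist chooses Q where MR = MC. MR = 236 − 3Q; setting this equal to 32 gives Q = 68 and P = 134.

Q = 68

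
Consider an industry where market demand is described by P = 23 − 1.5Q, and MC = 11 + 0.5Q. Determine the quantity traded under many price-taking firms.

Q = 6

Competitive equilibrium sets price equal to marginal cost: 23 − 1.5Q = 11 + 0.5Q, so Q = 6 and P = 14.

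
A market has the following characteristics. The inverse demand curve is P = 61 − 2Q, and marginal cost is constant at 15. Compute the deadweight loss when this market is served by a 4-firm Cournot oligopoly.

Perfect competition: P = MC = 15, so 61 − 2Q = 15 and Q = 23.
Cournot with 4 identical firms: the symmetric best-response condition is 61 − 10q = 15. Each firm produces q = 4.6, total output Q = 18.4, price P = 24.2.
DWL is the triangle between Q = 18.4 and Q = 23: ½·(23 − 18.4)·(24.2 − 15) = 21.16.

DWL = 21.16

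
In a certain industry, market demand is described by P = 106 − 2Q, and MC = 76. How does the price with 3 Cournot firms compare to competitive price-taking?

Cournot: P = 83.5; Competition: P = 76

Cournot with 3 identical firms: the symmetric best-response condition is 106 − 8q = 76. Each firm produces q = 3.75, total output Q = 11.25, price P = 83.5.
Competitive firms price at marginal cost: P = 76, giving Q = 15.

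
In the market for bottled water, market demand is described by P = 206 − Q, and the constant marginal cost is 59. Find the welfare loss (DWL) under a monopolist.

DWL = 2701.125

Under competition P = MC = 59, so Q = (206 − 59)/1 = 147.
A monopolist chooses Q where MR = MC. MR = 206 − 2Q; setting this equal to 59 gives Q = 73.5 and P = 132.5.
DWL is the triangle between Q = 73.5 and Q = 147: ½·(147 − 73.5)·(132.5 − 59) = 2701.125.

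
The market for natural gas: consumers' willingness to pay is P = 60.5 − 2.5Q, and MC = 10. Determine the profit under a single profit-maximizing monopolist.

A monopolist chooses Q where MR = MC. MR = 60.5 − 5Q; setting this equal to 10 gives Q = 10.1 and P = 35.25.
Profit = (35.25 − 10)·10.1 = 255.025.

Profit = 255.025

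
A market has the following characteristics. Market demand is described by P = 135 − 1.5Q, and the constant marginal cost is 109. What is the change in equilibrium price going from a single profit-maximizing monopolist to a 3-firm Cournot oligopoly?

A monopolist chooses Q where MR = MC. MR = 135 − 3Q; setting this equal to 109 gives Q = 26/3 and P = 122.
With 3 symmetric Cournot firms, each firm's FOC gives 135 − 6q = 109, so q = 13/3, Q = 3·13/3 = 13, and P = 115.5.
Change in equilibrium price: 115.5 − 122 = −6.5.

Equilibrium price falls by 6.5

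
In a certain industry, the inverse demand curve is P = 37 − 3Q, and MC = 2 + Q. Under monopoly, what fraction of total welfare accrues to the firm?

Monopoly sets MR = MC: 37 − 6Q = 2 + Q ⇒ Q = 5, P = 37 − 3·5 = 22.
CS = ½·(37 − 22)·5 = 37.5.
PS = P·Q − VC(Q) = 22·5 − (2·5 + ½·1·5²) = 87.5.
Share captured = PS/TS = 87.5/125 = 0.7.

PS/TS = 0.7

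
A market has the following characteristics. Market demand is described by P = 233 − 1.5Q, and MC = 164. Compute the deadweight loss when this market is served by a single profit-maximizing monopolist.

Perfect competition: P = MC = 164, so 233 − 1.5Q = 164 and Q = 46.
Monopoly sets MR = MC: 233 − 3Q = 164 ⇒ Q = 23, P = 233 − 1.5·23 = 198.5.
DWL is the triangle between Q = 23 and Q = 46: ½·(46 − 23)·(198.5 − 164) = 396.75.

DWL = 396.75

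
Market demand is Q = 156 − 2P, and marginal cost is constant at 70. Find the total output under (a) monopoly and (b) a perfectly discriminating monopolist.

Monopoly: Q = 8; Perfect PD: Q = 16

Inverting demand: P = 78 − 0.5Q.
The monopolist equates marginal revenue to marginal cost: 78 − Q = 70, so Q = 8. From demand, P = 74.
Under first-degree price discrimination the firm charges each unit its demand price and produces up to where P = MC, i.e. Q = 16. Consumer surplus is zero; producer surplus equals total surplus.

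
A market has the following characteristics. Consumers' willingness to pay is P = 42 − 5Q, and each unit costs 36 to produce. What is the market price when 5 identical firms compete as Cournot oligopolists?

P = 37

Cournot with 5 identical firms: the symmetric best-response condition is 42 − 30q = 36. Each firm produces q = 0.2, total output Q = 1, price P = 37.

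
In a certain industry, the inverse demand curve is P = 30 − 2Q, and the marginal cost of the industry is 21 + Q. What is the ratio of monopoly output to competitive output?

The monopolist equates marginal revenue to marginal cost: 30 − 4Q = 21 + Q, so Q = 1.8. From demand, P = 26.4.
Competitive equilibrium sets price equal to marginal cost: 30 − 2Q = 21 + Q, so Q = 3 and P = 24.
Ratio Q_m/Q_c = 1.8/3 = 0.6.

Q_m/Q_c = 0.6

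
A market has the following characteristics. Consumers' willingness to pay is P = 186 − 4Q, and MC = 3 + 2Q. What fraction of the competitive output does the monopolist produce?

Q_m/Q_c = 0.6

Monopoly sets MR = MC: 186 − 8Q = 3 + 2Q ⇒ Q = 18.3, P = 186 − 4·18.3 = 112.8.
Under competition P = MC: 186 − 4Q = 3 + 2Q ⇒ Q = 30.5, P = 64.
Ratio Q_m/Q_c = 18.3/30.5 = 0.6.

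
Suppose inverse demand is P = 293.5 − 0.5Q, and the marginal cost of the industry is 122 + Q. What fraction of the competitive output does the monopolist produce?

Q_m/Q_c = 0.75

The monopolist equates marginal revenue to marginal cost: 293.5 − Q = 122 + Q, so Q = 85.75. From demand, P = 250.625.
Under competition P = MC: 293.5 − 0.5Q = 122 + Q ⇒ Q = 343/3, P = 709/3.
Ratio Q_m/Q_c = 85.75/(343/3) = 0.75.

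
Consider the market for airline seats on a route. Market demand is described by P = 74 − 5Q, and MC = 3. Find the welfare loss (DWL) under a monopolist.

Perfect competition: P = MC = 3, so 74 − 5Q = 3 and Q = 14.2.
A monopolist chooses Q where MR = MC. MR = 74 − 10Q; setting this equal to 3 gives Q = 7.1 and P = 38.5.
DWL is the triangle between Q = 7.1 and Q = 14.2: ½·(14.2 − 7.1)·(38.5 − 3) = 126.025.

DWL = 126.025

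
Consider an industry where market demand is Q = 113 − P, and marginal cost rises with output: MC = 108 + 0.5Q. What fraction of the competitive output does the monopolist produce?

Q_m/Q_c = 0.6

Inverting demand: P = 113 − Q.
The monopolist equates marginal revenue to marginal cost: 113 − 2Q = 108 + 0.5Q, so Q = 2. From demand, P = 111.
Under competition P = MC: 113 − Q = 108 + 0.5Q ⇒ Q = 10/3, P = 329/3.
Ratio Q_m/Q_c = 2/(10/3) = 0.6.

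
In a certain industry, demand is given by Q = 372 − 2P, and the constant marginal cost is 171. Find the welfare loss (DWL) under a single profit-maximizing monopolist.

Inverting demand: P = 186 − 0.5Q.
Under competition P = MC = 171, so Q = (186 − 171)/0.5 = 30.
A monopolist chooses Q where MR = MC. MR = 186 − Q; setting this equal to 171 gives Q = 15 and P = 178.5.
DWL is the triangle between Q = 15 and Q = 30: ½·(30 − 15)·(178.5 − 171) = 56.25.

DWL = 56.25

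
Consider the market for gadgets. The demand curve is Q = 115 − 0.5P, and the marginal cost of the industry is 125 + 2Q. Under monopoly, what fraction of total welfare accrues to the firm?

PS/TS = 0.75

Inverting demand: P = 230 − 2Q.
A monopolist chooses Q where MR = MC. MR = 230 − 4Q; setting this equal to 125 + 2Q gives Q = 17.5 and P = 195.
CS = ½·(230 − 195)·17.5 = 306.25.
PS = P·Q − VC(Q) = 195·17.5 − (125·17.5 + ½·2·17.5²) = 918.75.
Share captured = PS/TS = 918.75/1225 = 0.75.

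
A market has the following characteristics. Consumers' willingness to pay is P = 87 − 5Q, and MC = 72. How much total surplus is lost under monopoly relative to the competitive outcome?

DWL = 5.625

Competitive firms price at marginal cost: P = 72, giving Q = 3.
A monopolist chooses Q where MR = MC. MR = 87 − 10Q; setting this equal to 72 gives Q = 1.5 and P = 79.5.
DWL is the triangle between Q = 1.5 and Q = 3: ½·(3 − 1.5)·(79.5 − 72) = 5.625.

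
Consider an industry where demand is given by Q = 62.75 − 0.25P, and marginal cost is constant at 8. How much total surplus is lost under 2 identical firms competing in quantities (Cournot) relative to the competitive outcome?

Inverting demand: P = 251 − 4Q.
Perfect competition: P = MC = 8, so 251 − 4Q = 8 and Q = 60.75.
In a 2-firm Cournot equilibrium, symmetry and the first-order condition give q = (251 − 8)/(12) = 20.25. So Q = 40.5 and P = 89.
DWL is the triangle between Q = 40.5 and Q = 60.75: ½·(60.75 − 40.5)·(89 − 8) = 820.125.

DWL = 820.125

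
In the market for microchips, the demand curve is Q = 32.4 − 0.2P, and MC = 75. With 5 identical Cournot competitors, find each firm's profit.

π_i = 42.05

Inverting demand: P = 162 − 5Q.
In a 5-firm Cournot equilibrium, symmetry and the first-order condition give q = (162 − 75)/(30) = 2.9. So Q = 14.5 and P = 89.5.
Each firm's profit = (89.5 − 75)·2.9 = 42.05.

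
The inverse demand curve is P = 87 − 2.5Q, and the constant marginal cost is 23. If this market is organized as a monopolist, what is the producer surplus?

A monopolist chooses Q where MR = MC. MR = 87 − 5Q; setting this equal to 23 gives Q = 12.8 and P = 55.
PS = (55 − 23)·12.8 = 409.6.

PS = 409.6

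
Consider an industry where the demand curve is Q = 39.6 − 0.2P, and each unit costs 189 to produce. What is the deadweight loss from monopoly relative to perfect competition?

DWL = 2.025

Inverting demand: P = 198 − 5Q.
Perfect competition: P = MC = 189, so 198 − 5Q = 189 and Q = 1.8.
The monopolist equates marginal revenue to marginal cost: 198 − 10Q = 189, so Q = 0.9. From demand, P = 193.5.
DWL is the triangle between Q = 0.9 and Q = 1.8: ½·(1.8 − 0.9)·(193.5 − 189) = 2.025.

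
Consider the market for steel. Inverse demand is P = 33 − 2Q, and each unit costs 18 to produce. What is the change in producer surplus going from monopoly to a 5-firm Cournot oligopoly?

Producer surplus falls by 12.5

Monopoly sets MR = MC: 33 − 4Q = 18 ⇒ Q = 3.75, P = 33 − 2·3.75 = 25.5.
PS = (25.5 − 18)·3.75 = 28.125.
Cournot with 5 identical firms: the symmetric best-response condition is 33 − 12q = 18. Each firm produces q = 1.25, total output Q = 6.25, price P = 20.5.
PS = (20.5 − 18)·6.25 = 15.625.
Change in producer surplus: 15.625 − 28.125 = −12.5.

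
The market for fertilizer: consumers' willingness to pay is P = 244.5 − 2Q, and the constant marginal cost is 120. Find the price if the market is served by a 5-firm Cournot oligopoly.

With 5 symmetric Cournot firms, each firm's FOC gives 244.5 − 12q = 120, so q = 10.375, Q = 5·10.375 = 51.875, and P = 140.75.

P = 140.75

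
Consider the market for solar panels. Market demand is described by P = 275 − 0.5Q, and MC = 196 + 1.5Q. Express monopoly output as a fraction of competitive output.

Q_m/Q_c = 0.8

A monopolist chooses Q where MR = MC. MR = 275 − Q; setting this equal to 196 + 1.5Q gives Q = 31.6 and P = 259.2.
Competitive equilibrium sets price equal to marginal cost: 275 − 0.5Q = 196 + 1.5Q, so Q = 39.5 and P = 255.25.
Ratio Q_m/Q_c = 31.6/39.5 = 0.8.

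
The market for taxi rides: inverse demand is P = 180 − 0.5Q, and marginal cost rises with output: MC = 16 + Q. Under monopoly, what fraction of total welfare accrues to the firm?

Monopoly sets MR = MC: 180 − Q = 16 + Q ⇒ Q = 82, P = 180 − 0.5·82 = 139.
CS = ½·(180 − 139)·82 = 1681.
PS = P·Q − VC(Q) = 139·82 − (16·82 + ½·1·82²) = 6724.
Share captured = PS/TS = 6724/8405 = 0.8.

PS/TS = 0.8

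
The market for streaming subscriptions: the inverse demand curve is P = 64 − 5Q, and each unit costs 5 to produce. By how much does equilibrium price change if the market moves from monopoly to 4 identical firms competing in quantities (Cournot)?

Monopoly sets MR = MC: 64 − 10Q = 5 ⇒ Q = 5.9, P = 64 − 5·5.9 = 34.5.
In a 4-firm Cournot equilibrium, symmetry and the first-order condition give q = (64 − 5)/(25) = 2.36. So Q = 9.44 and P = 16.8.
Change in equilibrium price: 16.8 − 34.5 = −17.7.

P falls by 17.7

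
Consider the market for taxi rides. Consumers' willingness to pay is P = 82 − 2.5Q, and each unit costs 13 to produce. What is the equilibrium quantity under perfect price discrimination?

With perfect price discrimination, output is the efficient level Q = 27.6 (where demand meets MC), but every buyer pays their willingness to pay: CS = 0 and PS = total surplus.

Q = 27.6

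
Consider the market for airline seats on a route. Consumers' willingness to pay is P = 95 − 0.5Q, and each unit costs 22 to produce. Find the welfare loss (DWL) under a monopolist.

Competitive firms price at marginal cost: P = 22, giving Q = 146.
The monopolist equates marginal revenue to marginal cost: 95 − Q = 22, so Q = 73. From demand, P = 58.5.
DWL is the triangle between Q = 73 and Q = 146: ½·(146 − 73)·(58.5 − 22) = 1332.25.

DWL = 1332.25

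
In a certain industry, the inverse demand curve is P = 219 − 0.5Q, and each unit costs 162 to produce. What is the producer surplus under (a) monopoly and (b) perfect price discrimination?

Monopoly: PS = 1624.5; Perfect PD: PS = 3249

The monopolist equates marginal revenue to marginal cost: 219 − Q = 162, so Q = 57. From demand, P = 190.5.
PS = (190.5 − 162)·57 = 1624.5.
Under first-degree price discrimination the firm charges each unit its demand price and produces up to where P = MC, i.e. Q = 114. Consumer surplus is zero; producer surplus equals total surplus.
PS = ½·(219 − 162)·114 = 3249.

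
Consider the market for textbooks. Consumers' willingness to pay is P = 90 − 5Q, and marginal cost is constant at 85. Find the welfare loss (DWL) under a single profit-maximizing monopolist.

Under competition P = MC = 85, so Q = (90 − 85)/5 = 1.
Monopoly sets MR = MC: 90 − 10Q = 85 ⇒ Q = 0.5, P = 90 − 5·0.5 = 87.5.
DWL is the triangle between Q = 0.5 and Q = 1: ½·(1 − 0.5)·(87.5 − 85) = 0.625.

DWL = 0.625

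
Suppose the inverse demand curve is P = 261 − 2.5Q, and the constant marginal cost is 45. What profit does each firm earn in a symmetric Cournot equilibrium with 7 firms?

π_i = 291.6

In a 7-firm Cournot equilibrium, symmetry and the first-order condition give q = (261 − 45)/(20) = 10.8. So Q = 75.6 and P = 72.
Each firm's profit = (72 − 45)·10.8 = 291.6.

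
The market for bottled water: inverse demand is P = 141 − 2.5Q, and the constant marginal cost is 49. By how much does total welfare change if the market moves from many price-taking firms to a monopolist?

Total welfare falls by 423.2

Perfect competition: P = MC = 49, so 141 − 2.5Q = 49 and Q = 36.8.
CS = ½·(141 − 49)·36.8 = 1692.8; PS = (49 − 49)·36.8 = 0; TS = 1692.8.
The monopolist equates marginal revenue to marginal cost: 141 − 5Q = 49, so Q = 18.4. From demand, P = 95.
CS = ½·(141 − 95)·18.4 = 423.2; PS = (95 − 49)·18.4 = 846.4; TS = 1269.6.
Change in total welfare: 1269.6 − 1692.8 = −423.2.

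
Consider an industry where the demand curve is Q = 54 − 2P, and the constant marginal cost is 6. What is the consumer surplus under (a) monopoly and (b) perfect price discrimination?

Inverting demand: P = 27 − 0.5Q.
Monopoly sets MR = MC: 27 − Q = 6 ⇒ Q = 21, P = 27 − 0.5·21 = 16.5.
CS = ½·(27 − 16.5)·21 = 110.25.
Under first-degree price discrimination the firm charges each unit its demand price and produces up to where P = MC, i.e. Q = 42. Consumer surplus is zero; producer surplus equals total surplus.
CS = 0.

Monopoly: CS = 110.25; Perfect PD: CS = 0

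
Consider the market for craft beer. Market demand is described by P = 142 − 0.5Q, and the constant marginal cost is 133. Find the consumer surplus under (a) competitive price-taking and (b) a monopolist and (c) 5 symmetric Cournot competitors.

Under competition P = MC = 133, so Q = (142 − 133)/0.5 = 18.
CS = ½·(142 − 133)·18 = 81.
The monopolist equates marginal revenue to marginal cost: 142 − Q = 133, so Q = 9. From demand, P = 137.5.
CS = ½·(142 − 137.5)·9 = 20.25.
In a 5-firm Cournot equilibrium, symmetry and the first-order condition give q = (142 − 133)/(3) = 3. So Q = 15 and P = 134.5.
CS = ½·(142 − 134.5)·15 = 56.25.

Competition: CS = 81; Monopoly: CS = 20.25; Cournot: CS = 56.25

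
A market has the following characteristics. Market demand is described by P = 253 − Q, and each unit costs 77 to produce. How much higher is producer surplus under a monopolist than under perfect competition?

PS rises by 7744

Under competition P = MC = 77, so Q = (253 − 77)/1 = 176.
PS = (77 − 77)·176 = 0.
A monopolist chooses Q where MR = MC. MR = 253 − 2Q; setting this equal to 77 gives Q = 88 and P = 165.
PS = (165 − 77)·88 = 7744.
Change in producer surplus: 7744 − 0 = 7744.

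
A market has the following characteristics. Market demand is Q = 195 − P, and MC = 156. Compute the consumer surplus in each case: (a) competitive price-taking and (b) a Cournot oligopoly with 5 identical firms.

Competition: CS = 760.5; Cournot: CS = 528.125

Inverting demand: P = 195 − Q.
Perfect competition: P = MC = 156, so 195 − Q = 156 and Q = 39.
CS = ½·(195 − 156)·39 = 760.5.
With 5 symmetric Cournot firms, each firm's FOC gives 195 − 6q = 156, so q = 6.5, Q = 5·6.5 = 32.5, and P = 162.5.
CS = ½·(195 − 162.5)·32.5 = 528.125.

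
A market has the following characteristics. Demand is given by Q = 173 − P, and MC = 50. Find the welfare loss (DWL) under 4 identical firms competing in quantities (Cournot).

DWL = 302.58

Inverting demand: P = 173 − Q.
Under competition P = MC = 50, so Q = (173 − 50)/1 = 123.
In a 4-firm Cournot equilibrium, symmetry and the first-order condition give q = (173 − 50)/(5) = 24.6. So Q = 98.4 and P = 74.6.
DWL is the triangle between Q = 98.4 and Q = 123: ½·(123 − 98.4)·(74.6 − 50) = 302.58.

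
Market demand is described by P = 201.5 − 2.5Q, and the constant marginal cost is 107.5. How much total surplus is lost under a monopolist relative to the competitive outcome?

Competitive firms price at marginal cost: P = 107.5, giving Q = 37.6.
Monopoly sets MR = MC: 201.5 − 5Q = 107.5 ⇒ Q = 18.8, P = 201.5 − 2.5·18.8 = 154.5.
DWL is the triangle between Q = 18.8 and Q = 37.6: ½·(37.6 − 18.8)·(154.5 − 107.5) = 441.8.

DWL = 441.8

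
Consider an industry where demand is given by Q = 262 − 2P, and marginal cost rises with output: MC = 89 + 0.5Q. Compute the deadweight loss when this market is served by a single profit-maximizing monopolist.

Inverting demand: P = 131 − 0.5Q.
Competitive equilibrium sets price equal to marginal cost: 131 − 0.5Q = 89 + 0.5Q, so Q = 42 and P = 110.
Monopoly sets MR = MC: 131 − Q = 89 + 0.5Q ⇒ Q = 28, P = 131 − 0.5·28 = 117.
CS = ½·(131 − 110)·42 = 441; PS = (110·42 − 89·42 − ½·0.5·42²) = 441; TS = 882.
CS = ½·(131 − 117)·28 = 196; PS = (117·28 − 89·28 − ½·0.5·28²) = 588; TS = 784.
DWL = 882 − 784 = 98.

DWL = 98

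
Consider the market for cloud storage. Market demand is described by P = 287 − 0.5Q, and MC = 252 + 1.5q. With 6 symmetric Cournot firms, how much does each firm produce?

q_i = 7

In a 6-firm Cournot equilibrium, symmetry and the first-order condition give q = (287 − 252)/(5) = 7. So Q = 42 and P = 266.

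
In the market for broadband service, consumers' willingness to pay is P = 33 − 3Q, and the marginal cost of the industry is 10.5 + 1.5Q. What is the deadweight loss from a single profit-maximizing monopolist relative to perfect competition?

DWL = 9

Under competition P = MC: 33 − 3Q = 10.5 + 1.5Q ⇒ Q = 5, P = 18.
The monopolist equates marginal revenue to marginal cost: 33 − 6Q = 10.5 + 1.5Q, so Q = 3. From demand, P = 24.
CS = ½·(33 − 18)·5 = 37.5; PS = (18·5 − 10.5·5 − ½·1.5·5²) = 18.75; TS = 56.25.
CS = ½·(33 − 24)·3 = 13.5; PS = (24·3 − 10.5·3 − ½·1.5·3²) = 33.75; TS = 47.25.
DWL = 56.25 − 47.25 = 9.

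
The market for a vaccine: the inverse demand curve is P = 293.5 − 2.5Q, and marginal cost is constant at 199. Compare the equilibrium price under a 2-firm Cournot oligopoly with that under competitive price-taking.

Cournot with 2 identical firms: the symmetric best-response condition is 293.5 − 7.5q = 199. Each firm produces q = 12.6, total output Q = 25.2, price P = 230.5.
Competitive firms price at marginal cost: P = 199, giving Q = 37.8.

Cournot: P = 230.5; Competition: P = 199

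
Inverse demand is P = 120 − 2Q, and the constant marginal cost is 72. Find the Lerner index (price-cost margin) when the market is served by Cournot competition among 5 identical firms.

Lerner index = 0.1

With 5 symmetric Cournot firms, each firm's FOC gives 120 − 12q = 72, so q = 4, Q = 5·4 = 20, and P = 80.
Lerner index = (P − MC)/P = (80 − 72)/80 = 0.1.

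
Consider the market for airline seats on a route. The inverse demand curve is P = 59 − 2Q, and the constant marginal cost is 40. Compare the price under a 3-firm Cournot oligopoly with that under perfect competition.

Cournot with 3 identical firms: the symmetric best-response condition is 59 − 8q = 40. Each firm produces q = 2.375, total output Q = 7.125, price P = 44.75.
Under competition P = MC = 40, so Q = (59 − 40)/2 = 9.5.

Cournot: P = 44.75; Competition: P = 40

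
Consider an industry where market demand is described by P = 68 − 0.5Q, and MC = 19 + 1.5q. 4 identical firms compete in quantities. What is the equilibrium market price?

With 4 symmetric Cournot firms, each firm's FOC gives 68 − 2.5q = 19 + 1.5q, so q = 12.25, Q = 4·12.25 = 49, and P = 43.5.

P = 43.5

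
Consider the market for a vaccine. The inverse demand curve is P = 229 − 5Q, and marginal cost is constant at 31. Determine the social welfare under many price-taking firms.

Perfect competition: P = MC = 31, so 229 − 5Q = 31 and Q = 39.6.
CS = ½·(229 − 31)·39.6 = 3920.4; PS = (31 − 31)·39.6 = 0; TS = 3920.4.

TS = 3920.4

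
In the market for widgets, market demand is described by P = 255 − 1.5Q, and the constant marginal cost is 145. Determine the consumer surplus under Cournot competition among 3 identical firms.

Cournot with 3 identical firms: the symmetric best-response condition is 255 − 6q = 145. Each firm produces q = 55/3, total output Q = 55, price P = 172.5.
CS = ½·(255 − 172.5)·55 = 2268.75.

CS = 2268.75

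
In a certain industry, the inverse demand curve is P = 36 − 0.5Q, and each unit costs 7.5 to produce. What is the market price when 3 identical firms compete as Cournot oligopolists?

P = 14.625

In a 3-firm Cournot equilibrium, symmetry and the first-order condition give q = (36 − 7.5)/(2) = 14.25. So Q = 42.75 and P = 14.625.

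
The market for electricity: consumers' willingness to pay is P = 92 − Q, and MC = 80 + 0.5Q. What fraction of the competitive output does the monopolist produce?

Q_m/Q_c = 0.6

Monopoly sets MR = MC: 92 − 2Q = 80 + 0.5Q ⇒ Q = 4.8, P = 92 − 4.8 = 87.2.
Competitive equilibrium sets price equal to marginal cost: 92 − Q = 80 + 0.5Q, so Q = 8 and P = 84.
Ratio Q_m/Q_c = 4.8/8 = 0.6.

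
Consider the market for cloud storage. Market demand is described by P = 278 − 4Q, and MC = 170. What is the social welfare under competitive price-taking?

Perfect competition: P = MC = 170, so 278 − 4Q = 170 and Q = 27.
CS = ½·(278 − 170)·27 = 1458; PS = (170 − 170)·27 = 0; TS = 1458.

TS = 1458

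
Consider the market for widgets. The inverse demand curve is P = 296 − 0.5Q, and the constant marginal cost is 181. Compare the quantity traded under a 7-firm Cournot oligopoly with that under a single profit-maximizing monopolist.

Cournot: Q = 201.25; Monopoly: Q = 115

Cournot with 7 identical firms: the symmetric best-response condition is 296 − 4q = 181. Each firm produces q = 28.75, total output Q = 201.25, price P = 195.375.
Monopoly sets MR = MC: 296 − Q = 181 ⇒ Q = 115, P = 296 − 0.5·115 = 238.5.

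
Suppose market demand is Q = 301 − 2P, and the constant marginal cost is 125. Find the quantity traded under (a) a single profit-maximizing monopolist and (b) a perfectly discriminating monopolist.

Monopoly: Q = 25.5; Perfect PD: Q = 51

Inverting demand: P = 150.5 − 0.5Q.
The monopolist equates marginal revenue to marginal cost: 150.5 − Q = 125, so Q = 25.5. From demand, P = 137.75.
Under first-degree price discrimination the firm charges each unit its demand price and produces up to where P = MC, i.e. Q = 51. Consumer surplus is zero; producer surplus equals total surplus.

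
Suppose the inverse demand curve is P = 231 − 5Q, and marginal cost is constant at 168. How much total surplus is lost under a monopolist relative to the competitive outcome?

DWL = 99.225

Under competition P = MC = 168, so Q = (231 − 168)/5 = 12.6.
Monopoly sets MR = MC: 231 − 10Q = 168 ⇒ Q = 6.3, P = 231 − 5·6.3 = 199.5.
DWL is the triangle between Q = 6.3 and Q = 12.6: ½·(12.6 − 6.3)·(199.5 − 168) = 99.225.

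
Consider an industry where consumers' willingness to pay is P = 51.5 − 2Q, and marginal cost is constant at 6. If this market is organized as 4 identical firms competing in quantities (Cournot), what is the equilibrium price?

P = 15.1

Cournot with 4 identical firms: the symmetric best-response condition is 51.5 − 10q = 6. Each firm produces q = 4.55, total output Q = 18.2, price P = 15.1.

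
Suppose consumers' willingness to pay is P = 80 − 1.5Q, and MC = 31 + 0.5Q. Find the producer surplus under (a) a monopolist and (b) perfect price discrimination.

Monopoly: PS = 343; Perfect PD: PS = 600.25

A monopolist chooses Q where MR = MC. MR = 80 − 3Q; setting this equal to 31 + 0.5Q gives Q = 14 and P = 59.
PS = P·Q − VC(Q) = 59·14 − (31·14 + ½·0.5·14²) = 343.
With perfect price discrimination, output is the efficient level Q = 24.5 (where demand meets MC), but every buyer pays their willingness to pay: CS = 0 and PS = total surplus.
PS = ½·(80 − 31)·24.5 = 600.25.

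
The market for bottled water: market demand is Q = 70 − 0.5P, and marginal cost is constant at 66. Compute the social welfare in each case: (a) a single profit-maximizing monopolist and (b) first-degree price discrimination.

Monopoly: TS = 1026.75; Perfect PD: TS = 1369

Inverting demand: P = 140 − 2Q.
A monopolist chooses Q where MR = MC. MR = 140 − 4Q; setting this equal to 66 gives Q = 18.5 and P = 103.
CS = ½·(140 − 103)·18.5 = 342.25; PS = (103 − 66)·18.5 = 684.5; TS = 1026.75.
Under first-degree price discrimination the firm charges each unit its demand price and produces up to where P = MC, i.e. Q = 37. Consumer surplus is zero; producer surplus equals total surplus.
TS = 1369 (equal to competitive TS).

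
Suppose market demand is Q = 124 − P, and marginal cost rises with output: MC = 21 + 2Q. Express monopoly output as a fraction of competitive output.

Inverting demand: P = 124 − Q.
The monopolist equates marginal revenue to marginal cost: 124 − 2Q = 21 + 2Q, so Q = 25.75. From demand, P = 98.25.
Competitive equilibrium sets price equal to marginal cost: 124 − Q = 21 + 2Q, so Q = 103/3 and P = 269/3.
Ratio Q_m/Q_c = 25.75/(103/3) = 0.75.

Q_m/Q_c = 0.75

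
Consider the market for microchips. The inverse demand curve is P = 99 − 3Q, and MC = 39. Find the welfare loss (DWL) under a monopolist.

Competitive firms price at marginal cost: P = 39, giving Q = 20.
A monopolist chooses Q where MR = MC. MR = 99 − 6Q; setting this equal to 39 gives Q = 10 and P = 69.
DWL is the triangle between Q = 10 and Q = 20: ½·(20 − 10)·(69 − 39) = 150.

DWL = 150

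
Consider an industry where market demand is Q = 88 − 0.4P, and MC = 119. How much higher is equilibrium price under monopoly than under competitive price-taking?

Equilibrium price rises by 50.5

Inverting demand: P = 220 − 2.5Q.
Perfect competition: P = MC = 119, so 220 − 2.5Q = 119 and Q = 40.4.
Monopoly sets MR = MC: 220 − 5Q = 119 ⇒ Q = 20.2, P = 220 − 2.5·20.2 = 169.5.
Change in equilibrium price: 169.5 − 119 = 50.5.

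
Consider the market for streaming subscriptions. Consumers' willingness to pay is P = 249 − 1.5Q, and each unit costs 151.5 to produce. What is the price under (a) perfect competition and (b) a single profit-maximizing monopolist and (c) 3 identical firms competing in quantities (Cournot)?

Perfect competition: P = MC = 151.5, so 249 − 1.5Q = 151.5 and Q = 65.
The monopolist equates marginal revenue to marginal cost: 249 − 3Q = 151.5, so Q = 32.5. From demand, P = 200.25.
Cournot with 3 identical firms: the symmetric best-response condition is 249 − 6q = 151.5. Each firm produces q = 16.25, total output Q = 48.75, price P = 175.875.

Competition: P = 151.5; Monopoly: P = 200.25; Cournot: P = 175.875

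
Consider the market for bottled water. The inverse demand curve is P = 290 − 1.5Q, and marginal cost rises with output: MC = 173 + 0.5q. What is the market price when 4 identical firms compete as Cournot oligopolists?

P = 202.25

Cournot with 4 identical firms: the symmetric best-response condition is 290 − 7.5q = 173 + 0.5q. Each firm produces q = 14.625, total output Q = 58.5, price P = 202.25.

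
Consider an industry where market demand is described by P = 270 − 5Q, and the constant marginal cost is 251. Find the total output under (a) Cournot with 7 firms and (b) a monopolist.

Cournot with 7 identical firms: the symmetric best-response condition is 270 − 40q = 251. Each firm produces q = 0.475, total output Q = 3.325, price P = 253.375.
A monopolist chooses Q where MR = MC. MR = 270 − 10Q; setting this equal to 251 gives Q = 1.9 and P = 260.5.

Cournot: Q = 3.325; Monopoly: Q = 1.9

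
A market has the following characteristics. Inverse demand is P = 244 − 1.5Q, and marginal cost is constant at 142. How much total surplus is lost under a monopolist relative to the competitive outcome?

DWL = 867

Perfect competition: P = MC = 142, so 244 − 1.5Q = 142 and Q = 68.
The monopolist equates marginal revenue to marginal cost: 244 − 3Q = 142, so Q = 34. From demand, P = 193.
DWL is the triangle between Q = 34 and Q = 68: ½·(68 − 34)·(193 − 142) = 867.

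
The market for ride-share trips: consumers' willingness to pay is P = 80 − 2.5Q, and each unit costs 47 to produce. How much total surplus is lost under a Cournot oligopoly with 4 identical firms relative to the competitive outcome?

DWL = 8.712

Perfect competition: P = MC = 47, so 80 − 2.5Q = 47 and Q = 13.2.
Cournot with 4 identical firms: the symmetric best-response condition is 80 − 12.5q = 47. Each firm produces q = 2.64, total output Q = 10.56, price P = 53.6.
DWL is the triangle between Q = 10.56 and Q = 13.2: ½·(13.2 − 10.56)·(53.6 − 47) = 8.712.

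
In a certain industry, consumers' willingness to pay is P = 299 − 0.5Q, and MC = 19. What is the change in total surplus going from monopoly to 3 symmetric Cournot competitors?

Total surplus rises by 14700

The monopolist equates marginal revenue to marginal cost: 299 − Q = 19, so Q = 280. From demand, P = 159.
CS = ½·(299 − 159)·280 = 19600; PS = (159 − 19)·280 = 39200; TS = 58800.
In a 3-firm Cournot equilibrium, symmetry and the first-order condition give q = (299 − 19)/(2) = 140. So Q = 420 and P = 89.
CS = ½·(299 − 89)·420 = 44100; PS = (89 − 19)·420 = 29400; TS = 73500.
Change in total surplus: 73500 − 58800 = 14700.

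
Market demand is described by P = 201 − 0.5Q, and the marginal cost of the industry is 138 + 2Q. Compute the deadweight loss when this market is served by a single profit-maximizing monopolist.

DWL = 22.05

Under competition P = MC: 201 − 0.5Q = 138 + 2Q ⇒ Q = 25.2, P = 188.4.
Monopoly sets MR = MC: 201 − Q = 138 + 2Q ⇒ Q = 21, P = 201 − 0.5·21 = 190.5.
CS = ½·(201 − 188.4)·25.2 = 158.76; PS = (188.4·25.2 − 138·25.2 − ½·2·25.2²) = 635.04; TS = 793.8.
CS = ½·(201 − 190.5)·21 = 110.25; PS = (190.5·21 − 138·21 − ½·2·21²) = 661.5; TS = 771.75.
DWL = 793.8 − 771.75 = 22.05.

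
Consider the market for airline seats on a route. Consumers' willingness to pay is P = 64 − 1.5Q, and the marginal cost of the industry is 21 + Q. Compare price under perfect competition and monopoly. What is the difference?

P rises by 9.675

Under competition P = MC: 64 − 1.5Q = 21 + Q ⇒ Q = 17.2, P = 38.2.
Monopoly sets MR = MC: 64 − 3Q = 21 + Q ⇒ Q = 10.75, P = 64 − 1.5·10.75 = 47.875.
Change in price: 47.875 − 38.2 = 9.675.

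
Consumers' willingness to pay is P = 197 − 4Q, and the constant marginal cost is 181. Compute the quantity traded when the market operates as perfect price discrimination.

Q = 4

With perfect price discrimination, output is the efficient level Q = 4 (where demand meets MC), but every buyer pays their willingness to pay: CS = 0 and PS = total surplus.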